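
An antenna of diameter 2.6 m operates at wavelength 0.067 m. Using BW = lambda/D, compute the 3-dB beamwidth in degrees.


BW_rad = 0.067 / 2.6 = 0.025769
BW_deg = 1.48 degrees

1.48 degrees


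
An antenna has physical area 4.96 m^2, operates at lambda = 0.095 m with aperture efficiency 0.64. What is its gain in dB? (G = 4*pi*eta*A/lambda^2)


G_linear = 4*pi*0.64*4.96/0.095^2 = 4420.02
G_dB = 10*log10(4420.02) = 36.5 dB

36.5 dB


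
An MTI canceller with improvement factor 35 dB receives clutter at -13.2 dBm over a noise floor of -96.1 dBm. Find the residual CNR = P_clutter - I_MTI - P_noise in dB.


CNR = -13.2 - 35 - (-96.1) = 47.9 dB

47.9 dB


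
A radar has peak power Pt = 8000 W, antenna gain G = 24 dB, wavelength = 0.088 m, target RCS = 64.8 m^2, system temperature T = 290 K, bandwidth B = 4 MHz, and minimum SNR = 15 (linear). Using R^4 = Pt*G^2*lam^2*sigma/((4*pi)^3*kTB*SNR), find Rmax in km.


G_lin = 10^(24/10) = 251.188643
R^4 = 8000 * 251.188643^2 * 0.088^2 * 64.8 / ((4*pi)^3 * 1.38e-23 * 290 * 4000000.0 * 15)
R^4 = 5.31585e17 m^4
R_max = (5.31585e17)^(1/4) = 27001.8 m = 27.0 km

27.0 km


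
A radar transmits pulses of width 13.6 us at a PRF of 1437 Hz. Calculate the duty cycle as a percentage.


DC = 13.6e-6 * 1437 * 100 = 1.95%

1.95%


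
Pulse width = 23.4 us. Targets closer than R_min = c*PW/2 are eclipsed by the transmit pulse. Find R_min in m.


R_min = 3e8 * 23.4e-6 / 2 = 3510.0 m

3510.0 m


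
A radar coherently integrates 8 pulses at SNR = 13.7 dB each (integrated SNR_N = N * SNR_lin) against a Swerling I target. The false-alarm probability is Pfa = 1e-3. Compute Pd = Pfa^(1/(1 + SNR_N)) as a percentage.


SNR_lin = 10^(13.7/10) = 23.44229
SNR_N = 8 * 23.44229 = 187.53832
1/(1 + SNR_N) = 1/188.53832 = 0.005304
Pd = (1e-3)^0.005304 = 0.96402
Pd = 96.4%

96.4%


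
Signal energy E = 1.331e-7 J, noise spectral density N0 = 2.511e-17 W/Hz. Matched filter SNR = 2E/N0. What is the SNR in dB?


SNR_lin = 2 * 1.331e-7 / 2.511e-17 = 1.06e10
SNR_dB = 10*log10(1.06e10) = 100.3 dB

100.3 dB


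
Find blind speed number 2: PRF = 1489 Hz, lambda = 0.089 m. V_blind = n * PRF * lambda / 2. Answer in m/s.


V_blind = 2 * 1489 * 0.089 / 2 = 132.5 m/s

132.5 m/s


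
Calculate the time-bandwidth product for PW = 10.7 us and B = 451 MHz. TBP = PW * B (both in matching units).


TBP = 10.7 * 451 = 4825.7

4825.7


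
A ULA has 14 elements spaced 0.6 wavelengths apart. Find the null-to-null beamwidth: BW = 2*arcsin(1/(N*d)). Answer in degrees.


1/(N*d) = 1/(14*0.6) = 0.119048
BW = 2*arcsin(0.119048) = 13.7 degrees

13.7 degrees


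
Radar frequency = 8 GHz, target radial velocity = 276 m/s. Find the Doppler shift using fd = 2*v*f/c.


fd = 2 * 276 * 8000000000.0 / 3e8 = 14720.0 Hz

14720.0 Hz


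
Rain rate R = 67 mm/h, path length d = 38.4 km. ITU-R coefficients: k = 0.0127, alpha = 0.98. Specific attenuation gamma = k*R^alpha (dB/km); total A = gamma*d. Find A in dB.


gamma = 0.0127 * 67^0.98 = 0.782271 dB/km
A = 0.782271 * 38.4 = 30.04 dB

30.04 dB


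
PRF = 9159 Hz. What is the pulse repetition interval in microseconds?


PRI = 1/9159 = 0.0001091822 s = 109.2 us

109.2 us


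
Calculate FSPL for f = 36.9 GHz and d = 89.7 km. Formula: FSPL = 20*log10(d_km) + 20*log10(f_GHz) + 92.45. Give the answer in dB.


20*log10(89.7) = 39.06
20*log10(36.9) = 31.34
FSPL = 162.8 dB

162.8 dB


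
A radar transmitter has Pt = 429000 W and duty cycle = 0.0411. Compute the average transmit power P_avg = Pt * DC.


P_avg = 429000 * 0.0411 = 17631.9 W

17631.9 W


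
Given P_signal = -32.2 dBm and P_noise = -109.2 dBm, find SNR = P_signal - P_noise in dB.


SNR = -32.2 - (-109.2) = 77.0 dB

77.0 dB


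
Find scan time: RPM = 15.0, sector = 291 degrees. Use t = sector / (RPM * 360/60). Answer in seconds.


t = 291 / (15.0 * 360) * 60 = 3.23 s

3.23 s


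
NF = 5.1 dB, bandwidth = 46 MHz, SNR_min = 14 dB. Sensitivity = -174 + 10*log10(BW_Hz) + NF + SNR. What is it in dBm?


10*log10(46000000.0) = 76.63
S = -174 + 76.63 + 5.1 + 14 = -78.3 dBm

-78.3 dBm


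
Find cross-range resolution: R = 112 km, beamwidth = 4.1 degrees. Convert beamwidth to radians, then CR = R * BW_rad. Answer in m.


BW_rad = 0.071558499
CR = 112000 * 0.071558499 = 8014.6 m

8014.6 m


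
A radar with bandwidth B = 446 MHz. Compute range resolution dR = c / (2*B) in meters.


dR = 3e8 / (2 * 446000000.0) = 0.34 m

0.34 m


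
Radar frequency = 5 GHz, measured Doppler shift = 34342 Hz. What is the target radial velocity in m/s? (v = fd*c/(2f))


v = 34342 * 3e8 / (2 * 5000000000.0) = 1030.3 m/s

1030.3 m/s


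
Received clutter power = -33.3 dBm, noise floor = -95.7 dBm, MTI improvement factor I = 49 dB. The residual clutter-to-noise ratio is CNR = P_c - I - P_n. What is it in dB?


CNR = -33.3 - 49 - (-95.7) = 13.4 dB

13.4 dB


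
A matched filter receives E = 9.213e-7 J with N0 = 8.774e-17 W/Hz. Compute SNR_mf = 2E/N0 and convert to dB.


SNR_lin = 2 * 9.213e-7 / 8.774e-17 = 2.1e10
SNR_dB = 10*log10(2.1e10) = 103.2 dB

103.2 dB


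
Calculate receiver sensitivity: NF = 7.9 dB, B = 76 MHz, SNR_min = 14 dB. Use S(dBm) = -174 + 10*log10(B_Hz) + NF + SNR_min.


10*log10(76000000.0) = 78.81
S = -174 + 78.81 + 7.9 + 14 = -73.3 dBm

-73.3 dBm


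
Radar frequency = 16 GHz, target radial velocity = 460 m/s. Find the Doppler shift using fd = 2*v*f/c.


fd = 2 * 460 * 16000000000.0 / 3e8 = 49066.7 Hz

49066.7 Hz


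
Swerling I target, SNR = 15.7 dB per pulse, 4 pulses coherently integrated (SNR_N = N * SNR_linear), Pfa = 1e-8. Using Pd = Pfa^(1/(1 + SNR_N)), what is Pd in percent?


SNR_lin = 10^(15.7/10) = 37.15352
SNR_N = 4 * 37.15352 = 148.61408
1/(1 + SNR_N) = 1/149.61408 = 0.0066839
Pd = (1e-8)^0.0066839 = 0.88416
Pd = 88.4%

88.4%


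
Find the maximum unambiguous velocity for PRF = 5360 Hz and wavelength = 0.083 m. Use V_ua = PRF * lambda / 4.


V_ua = 5360 * 0.083 / 4 = 111.2 m/s

111.2 m/s


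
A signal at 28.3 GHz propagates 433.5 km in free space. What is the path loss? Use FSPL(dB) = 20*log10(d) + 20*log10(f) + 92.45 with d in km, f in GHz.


20*log10(433.5) = 52.74
20*log10(28.3) = 29.04
FSPL = 174.2 dB

174.2 dB


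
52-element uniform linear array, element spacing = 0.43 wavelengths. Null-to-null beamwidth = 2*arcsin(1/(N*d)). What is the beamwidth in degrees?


1/(N*d) = 1/(52*0.43) = 0.044723
BW = 2*arcsin(0.044723) = 5.1 degrees

5.1 degrees


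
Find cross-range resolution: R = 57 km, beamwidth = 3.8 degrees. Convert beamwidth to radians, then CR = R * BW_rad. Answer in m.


BW_rad = 0.066322512
CR = 57000 * 0.066322512 = 3780.4 m

3780.4 m


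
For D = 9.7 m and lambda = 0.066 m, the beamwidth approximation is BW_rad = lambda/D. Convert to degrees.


BW_rad = 0.066 / 9.7 = 0.006804
BW_deg = 0.39 degrees

0.39 degrees


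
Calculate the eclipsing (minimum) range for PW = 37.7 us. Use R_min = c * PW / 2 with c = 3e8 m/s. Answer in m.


R_min = 3e8 * 37.7e-6 / 2 = 5655.0 m

5655.0 m


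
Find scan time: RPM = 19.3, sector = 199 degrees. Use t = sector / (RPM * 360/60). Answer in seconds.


t = 199 / (19.3 * 360) * 60 = 1.72 s

1.72 s


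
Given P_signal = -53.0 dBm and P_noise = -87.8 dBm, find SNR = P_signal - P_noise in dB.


SNR = -53.0 - (-87.8) = 34.8 dB

34.8 dB


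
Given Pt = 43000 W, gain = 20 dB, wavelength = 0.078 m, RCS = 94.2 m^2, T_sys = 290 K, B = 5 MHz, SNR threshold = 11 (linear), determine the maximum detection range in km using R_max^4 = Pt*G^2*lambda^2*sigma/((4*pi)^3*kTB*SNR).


G_lin = 10^(20/10) = 100.0
R^4 = 43000 * 100.0^2 * 0.078^2 * 94.2 / ((4*pi)^3 * 1.38e-23 * 290 * 5000000.0 * 11)
R^4 = 5.64208e17 m^4
R_max = (5.64208e17)^(1/4) = 27406.9 m = 27.4 km

27.4 km


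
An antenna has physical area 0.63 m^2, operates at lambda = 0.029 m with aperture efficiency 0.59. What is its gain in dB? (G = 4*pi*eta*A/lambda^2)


G_linear = 4*pi*0.59*0.63/0.029^2 = 5554.01
G_dB = 10*log10(5554.01) = 37.4 dB

37.4 dB


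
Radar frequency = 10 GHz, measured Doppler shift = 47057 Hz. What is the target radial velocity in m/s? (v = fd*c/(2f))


v = 47057 * 3e8 / (2 * 10000000000.0) = 705.9 m/s

705.9 m/s


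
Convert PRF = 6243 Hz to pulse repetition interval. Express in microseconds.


PRI = 1/6243 = 0.0001601794 s = 160.2 us

160.2 us


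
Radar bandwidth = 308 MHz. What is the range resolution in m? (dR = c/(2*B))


dR = 3e8 / (2 * 308000000.0) = 0.49 m

0.49 m


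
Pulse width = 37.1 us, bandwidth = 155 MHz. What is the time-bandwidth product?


TBP = 37.1 * 155 = 5750.5

5750.5


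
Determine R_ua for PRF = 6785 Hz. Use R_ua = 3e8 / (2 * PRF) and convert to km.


R_ua = 3e8 / (2 * 6785) = 22107.6 m = 22.1 km

22.1 km


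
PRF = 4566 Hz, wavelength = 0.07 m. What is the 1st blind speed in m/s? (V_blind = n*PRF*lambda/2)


V_blind = 1 * 4566 * 0.07 / 2 = 159.8 m/s

159.8 m/s


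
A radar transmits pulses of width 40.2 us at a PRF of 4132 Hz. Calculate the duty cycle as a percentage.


DC = 40.2e-6 * 4132 * 100 = 16.61%

16.61%


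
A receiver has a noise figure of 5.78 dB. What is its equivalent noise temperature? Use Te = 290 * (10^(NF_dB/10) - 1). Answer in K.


NF_lin = 10^(5.78/10) = 3.784426
Te = 290 * (3.784426 - 1) = 807.5 K

807.5 K


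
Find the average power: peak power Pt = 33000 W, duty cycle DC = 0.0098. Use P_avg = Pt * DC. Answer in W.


P_avg = 33000 * 0.0098 = 323.4 W

323.4 W


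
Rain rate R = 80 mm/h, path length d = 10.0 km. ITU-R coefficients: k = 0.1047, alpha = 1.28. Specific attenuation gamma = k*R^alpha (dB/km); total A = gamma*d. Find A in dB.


gamma = 0.1047 * 80^1.28 = 28.569449 dB/km
A = 28.569449 * 10.0 = 285.69 dB

285.69 dB


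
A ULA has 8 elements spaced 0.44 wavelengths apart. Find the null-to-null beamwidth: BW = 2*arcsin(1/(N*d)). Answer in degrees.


1/(N*d) = 1/(8*0.44) = 0.284091
BW = 2*arcsin(0.284091) = 33.0 degrees

33.0 degrees


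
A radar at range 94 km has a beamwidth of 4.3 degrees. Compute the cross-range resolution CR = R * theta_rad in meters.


BW_rad = 0.075049158
CR = 94000 * 0.075049158 = 7054.6 m

7054.6 m


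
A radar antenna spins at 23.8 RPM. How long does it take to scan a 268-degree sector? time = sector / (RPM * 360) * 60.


t = 268 / (23.8 * 360) * 60 = 1.88 s

1.88 s


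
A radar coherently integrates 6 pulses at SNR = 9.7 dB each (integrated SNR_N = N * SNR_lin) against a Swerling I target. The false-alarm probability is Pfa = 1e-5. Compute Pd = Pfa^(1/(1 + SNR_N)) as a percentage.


SNR_lin = 10^(9.7/10) = 9.33254
SNR_N = 6 * 9.33254 = 55.99524
1/(1 + SNR_N) = 1/56.99524 = 0.0175453
Pd = (1e-5)^0.0175453 = 0.8171
Pd = 81.7%

81.7%


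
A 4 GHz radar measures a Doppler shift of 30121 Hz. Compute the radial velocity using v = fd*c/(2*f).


v = 30121 * 3e8 / (2 * 4000000000.0) = 1129.5 m/s

1129.5 m/s


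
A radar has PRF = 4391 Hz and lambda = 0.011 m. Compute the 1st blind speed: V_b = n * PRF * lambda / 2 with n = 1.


V_blind = 1 * 4391 * 0.011 / 2 = 24.2 m/s

24.2 m/s


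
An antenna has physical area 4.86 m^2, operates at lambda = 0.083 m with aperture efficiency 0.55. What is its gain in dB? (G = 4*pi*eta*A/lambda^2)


G_linear = 4*pi*0.55*4.86/0.083^2 = 4875.88
G_dB = 10*log10(4875.88) = 36.9 dB

36.9 dB


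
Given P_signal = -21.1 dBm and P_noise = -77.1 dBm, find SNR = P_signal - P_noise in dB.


SNR = -21.1 - (-77.1) = 56.0 dB

56.0 dB


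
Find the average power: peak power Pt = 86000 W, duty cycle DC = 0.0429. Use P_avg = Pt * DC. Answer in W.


P_avg = 86000 * 0.0429 = 3689.4 W

3689.4 W


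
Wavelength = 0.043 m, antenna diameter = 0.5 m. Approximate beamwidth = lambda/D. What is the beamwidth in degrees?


BW_rad = 0.043 / 0.5 = 0.086
BW_deg = 4.93 degrees

4.93 degrees


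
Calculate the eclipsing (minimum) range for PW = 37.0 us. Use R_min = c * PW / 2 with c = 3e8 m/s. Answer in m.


R_min = 3e8 * 37.0e-6 / 2 = 5550.0 m

5550.0 m


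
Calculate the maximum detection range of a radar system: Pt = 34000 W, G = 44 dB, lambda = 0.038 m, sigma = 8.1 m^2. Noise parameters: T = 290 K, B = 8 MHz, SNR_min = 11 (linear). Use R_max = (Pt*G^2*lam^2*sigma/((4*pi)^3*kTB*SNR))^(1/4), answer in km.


G_lin = 10^(44/10) = 25118.864315
R^4 = 34000 * 25118.864315^2 * 0.038^2 * 8.1 / ((4*pi)^3 * 1.38e-23 * 290 * 8000000.0 * 11)
R^4 = 3.59039e20 m^4
R_max = (3.59039e20)^(1/4) = 137652.9 m = 137.7 km

137.7 km


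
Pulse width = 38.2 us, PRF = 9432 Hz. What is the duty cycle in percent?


DC = 38.2e-6 * 9432 * 100 = 36.03%

36.03%


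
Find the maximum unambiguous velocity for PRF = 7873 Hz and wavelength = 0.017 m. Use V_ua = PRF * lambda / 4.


V_ua = 7873 * 0.017 / 4 = 33.5 m/s

33.5 m/s


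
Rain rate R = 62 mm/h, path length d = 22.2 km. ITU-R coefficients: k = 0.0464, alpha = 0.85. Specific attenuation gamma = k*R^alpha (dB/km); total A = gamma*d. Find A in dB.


gamma = 0.0464 * 62^0.85 = 1.548998 dB/km
A = 1.548998 * 22.2 = 34.39 dB

34.39 dB


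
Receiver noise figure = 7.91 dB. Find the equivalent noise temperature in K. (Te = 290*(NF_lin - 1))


NF_lin = 10^(7.91/10) = 6.180164
Te = 290 * (6.180164 - 1) = 1502.2 K

1502.2 K


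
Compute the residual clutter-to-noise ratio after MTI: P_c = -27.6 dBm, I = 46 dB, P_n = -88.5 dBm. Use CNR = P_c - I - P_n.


CNR = -27.6 - 46 - (-88.5) = 14.9 dB

14.9 dB


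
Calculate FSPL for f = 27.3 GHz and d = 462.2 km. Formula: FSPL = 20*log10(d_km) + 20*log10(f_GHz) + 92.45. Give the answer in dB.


20*log10(462.2) = 53.3
20*log10(27.3) = 28.72
FSPL = 174.5 dB

174.5 dB


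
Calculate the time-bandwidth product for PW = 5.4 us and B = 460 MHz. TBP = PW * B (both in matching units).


TBP = 5.4 * 460 = 2484.0

2484.0


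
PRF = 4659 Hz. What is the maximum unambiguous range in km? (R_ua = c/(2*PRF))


R_ua = 3e8 / (2 * 4659) = 32195.8 m = 32.2 km

32.2 km


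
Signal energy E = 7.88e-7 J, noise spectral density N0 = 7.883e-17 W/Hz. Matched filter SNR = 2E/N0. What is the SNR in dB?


SNR_lin = 2 * 7.88e-7 / 7.883e-17 = 1.999e10
SNR_dB = 10*log10(1.999e10) = 103.0 dB

103.0 dB


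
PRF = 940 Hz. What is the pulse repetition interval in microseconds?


PRI = 1/940 = 0.0010638298 s = 1063.8 us

1063.8 us


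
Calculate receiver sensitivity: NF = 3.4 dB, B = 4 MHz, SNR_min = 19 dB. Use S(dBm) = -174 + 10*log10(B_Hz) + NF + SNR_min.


10*log10(4000000.0) = 66.02
S = -174 + 66.02 + 3.4 + 19 = -85.6 dBm

-85.6 dBm


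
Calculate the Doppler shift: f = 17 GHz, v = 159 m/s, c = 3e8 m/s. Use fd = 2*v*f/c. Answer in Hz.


fd = 2 * 159 * 17000000000.0 / 3e8 = 18020.0 Hz

18020.0 Hz


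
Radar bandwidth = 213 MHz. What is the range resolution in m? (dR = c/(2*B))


dR = 3e8 / (2 * 213000000.0) = 0.7 m

0.7 m


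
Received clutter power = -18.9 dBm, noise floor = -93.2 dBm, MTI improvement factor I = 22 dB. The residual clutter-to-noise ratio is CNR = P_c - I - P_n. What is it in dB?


CNR = -18.9 - 22 - (-93.2) = 52.3 dB

52.3 dB


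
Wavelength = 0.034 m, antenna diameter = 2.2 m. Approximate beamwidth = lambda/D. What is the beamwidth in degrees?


BW_rad = 0.034 / 2.2 = 0.015455
BW_deg = 0.89 degrees

0.89 degrees


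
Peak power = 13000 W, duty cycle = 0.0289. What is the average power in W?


P_avg = 13000 * 0.0289 = 375.7 W

375.7 W


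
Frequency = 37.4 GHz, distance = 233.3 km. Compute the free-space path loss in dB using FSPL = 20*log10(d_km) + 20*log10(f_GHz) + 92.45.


20*log10(233.3) = 47.36
20*log10(37.4) = 31.46
FSPL = 171.3 dB

171.3 dB


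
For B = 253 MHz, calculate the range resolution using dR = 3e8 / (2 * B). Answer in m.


dR = 3e8 / (2 * 253000000.0) = 0.59 m

0.59 m


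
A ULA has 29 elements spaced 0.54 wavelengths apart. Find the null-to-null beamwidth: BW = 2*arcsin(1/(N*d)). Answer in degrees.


1/(N*d) = 1/(29*0.54) = 0.063857
BW = 2*arcsin(0.063857) = 7.3 degrees

7.3 degrees


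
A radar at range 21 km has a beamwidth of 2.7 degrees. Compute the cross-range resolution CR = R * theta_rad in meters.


BW_rad = 0.04712389
CR = 21000 * 0.04712389 = 989.6 m

989.6 m


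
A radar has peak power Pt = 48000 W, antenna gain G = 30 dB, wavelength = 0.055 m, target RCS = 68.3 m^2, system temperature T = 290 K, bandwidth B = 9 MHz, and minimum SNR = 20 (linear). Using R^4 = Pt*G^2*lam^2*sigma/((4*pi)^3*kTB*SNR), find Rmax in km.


G_lin = 10^(30/10) = 1000.0
R^4 = 48000 * 1000.0^2 * 0.055^2 * 68.3 / ((4*pi)^3 * 1.38e-23 * 290 * 9000000.0 * 20)
R^4 = 6.93758e18 m^4
R_max = (6.93758e18)^(1/4) = 51321.8 m = 51.3 km

51.3 km


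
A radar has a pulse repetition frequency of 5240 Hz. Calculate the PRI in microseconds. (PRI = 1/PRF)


PRI = 1/5240 = 0.0001908397 s = 190.8 us

190.8 us


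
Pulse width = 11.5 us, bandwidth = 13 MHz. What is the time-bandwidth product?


TBP = 11.5 * 13 = 149.5

149.5


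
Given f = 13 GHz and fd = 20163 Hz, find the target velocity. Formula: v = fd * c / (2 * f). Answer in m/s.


v = 20163 * 3e8 / (2 * 13000000000.0) = 232.7 m/s

232.7 m/s


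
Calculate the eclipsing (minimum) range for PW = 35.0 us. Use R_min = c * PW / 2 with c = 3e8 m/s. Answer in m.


R_min = 3e8 * 35.0e-6 / 2 = 5250.0 m

5250.0 m


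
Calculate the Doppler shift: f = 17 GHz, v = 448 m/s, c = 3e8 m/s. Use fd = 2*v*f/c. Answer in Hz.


fd = 2 * 448 * 17000000000.0 / 3e8 = 50773.3 Hz

50773.3 Hz


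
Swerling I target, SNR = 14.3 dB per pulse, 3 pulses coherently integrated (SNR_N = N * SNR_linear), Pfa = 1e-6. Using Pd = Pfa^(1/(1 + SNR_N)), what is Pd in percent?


SNR_lin = 10^(14.3/10) = 26.91535
SNR_N = 3 * 26.91535 = 80.74605
1/(1 + SNR_N) = 1/81.74605 = 0.012233
Pd = (1e-6)^0.012233 = 0.8445
Pd = 84.5%

84.5%


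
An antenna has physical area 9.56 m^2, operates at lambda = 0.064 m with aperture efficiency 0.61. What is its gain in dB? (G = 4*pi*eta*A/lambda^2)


G_linear = 4*pi*0.61*9.56/0.064^2 = 17891.12
G_dB = 10*log10(17891.12) = 42.5 dB

42.5 dB


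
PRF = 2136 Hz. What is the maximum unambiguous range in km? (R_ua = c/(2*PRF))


R_ua = 3e8 / (2 * 2136) = 70224.7 m = 70.2 km

70.2 km


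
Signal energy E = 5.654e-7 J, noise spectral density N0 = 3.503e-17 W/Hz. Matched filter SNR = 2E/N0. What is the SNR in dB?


SNR_lin = 2 * 5.654e-7 / 3.503e-17 = 3.228e10
SNR_dB = 10*log10(3.228e10) = 105.1 dB

105.1 dB


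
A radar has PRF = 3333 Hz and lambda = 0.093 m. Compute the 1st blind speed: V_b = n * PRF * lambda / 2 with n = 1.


V_blind = 1 * 3333 * 0.093 / 2 = 155.0 m/s

155.0 m/s


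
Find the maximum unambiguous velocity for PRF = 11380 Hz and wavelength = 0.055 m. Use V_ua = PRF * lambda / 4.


V_ua = 11380 * 0.055 / 4 = 156.5 m/s

156.5 m/s


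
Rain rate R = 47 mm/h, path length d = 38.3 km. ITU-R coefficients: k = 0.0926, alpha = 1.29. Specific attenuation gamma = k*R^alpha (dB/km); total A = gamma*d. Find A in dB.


gamma = 0.0926 * 47^1.29 = 13.292823 dB/km
A = 13.292823 * 38.3 = 509.12 dB

509.12 dB


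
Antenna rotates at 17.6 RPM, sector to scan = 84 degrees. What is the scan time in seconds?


t = 84 / (17.6 * 360) * 60 = 0.8 s

0.8 s


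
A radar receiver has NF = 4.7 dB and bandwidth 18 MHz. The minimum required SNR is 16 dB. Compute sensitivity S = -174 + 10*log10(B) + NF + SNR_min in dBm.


10*log10(18000000.0) = 72.55
S = -174 + 72.55 + 4.7 + 16 = -80.7 dBm

-80.7 dBm


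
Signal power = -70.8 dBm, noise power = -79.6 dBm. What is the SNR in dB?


SNR = -70.8 - (-79.6) = 8.8 dB

8.8 dB


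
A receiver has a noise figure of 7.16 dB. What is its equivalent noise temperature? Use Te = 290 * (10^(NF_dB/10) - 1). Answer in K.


NF_lin = 10^(7.16/10) = 5.19996
Te = 290 * (5.19996 - 1) = 1218.0 K

1218.0 K


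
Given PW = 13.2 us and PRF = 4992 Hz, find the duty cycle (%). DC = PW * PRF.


DC = 13.2e-6 * 4992 * 100 = 6.59%

6.59%


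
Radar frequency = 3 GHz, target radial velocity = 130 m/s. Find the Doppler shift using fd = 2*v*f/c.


fd = 2 * 130 * 3000000000.0 / 3e8 = 2600.0 Hz

2600.0 Hz


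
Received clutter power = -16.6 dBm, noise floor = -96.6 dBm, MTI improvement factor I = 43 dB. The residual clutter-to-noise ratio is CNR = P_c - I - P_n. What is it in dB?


CNR = -16.6 - 43 - (-96.6) = 37.0 dB

37.0 dB


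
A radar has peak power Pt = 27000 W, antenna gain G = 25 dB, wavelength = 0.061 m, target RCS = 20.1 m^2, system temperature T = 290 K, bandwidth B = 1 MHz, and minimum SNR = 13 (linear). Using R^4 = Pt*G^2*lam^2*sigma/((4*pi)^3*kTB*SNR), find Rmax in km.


G_lin = 10^(25/10) = 316.227766
R^4 = 27000 * 316.227766^2 * 0.061^2 * 20.1 / ((4*pi)^3 * 1.38e-23 * 290 * 1000000.0 * 13)
R^4 = 1.956e18 m^4
R_max = (1.956e18)^(1/4) = 37397.5 m = 37.4 km

37.4 km


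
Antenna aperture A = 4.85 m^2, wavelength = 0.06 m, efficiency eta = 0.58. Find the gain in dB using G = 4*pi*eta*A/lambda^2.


G_linear = 4*pi*0.58*4.85/0.06^2 = 9819.22
G_dB = 10*log10(9819.22) = 39.9 dB

39.9 dB


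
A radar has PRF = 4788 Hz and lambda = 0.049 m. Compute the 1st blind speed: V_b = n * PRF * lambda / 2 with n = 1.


V_blind = 1 * 4788 * 0.049 / 2 = 117.3 m/s

117.3 m/s


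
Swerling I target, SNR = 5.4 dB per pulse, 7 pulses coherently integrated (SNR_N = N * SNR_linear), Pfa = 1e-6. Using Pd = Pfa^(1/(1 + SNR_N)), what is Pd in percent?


SNR_lin = 10^(5.4/10) = 3.46737
SNR_N = 7 * 3.46737 = 24.27159
1/(1 + SNR_N) = 1/25.27159 = 0.0395701
Pd = (1e-6)^0.0395701 = 0.57887
Pd = 57.9%

57.9%


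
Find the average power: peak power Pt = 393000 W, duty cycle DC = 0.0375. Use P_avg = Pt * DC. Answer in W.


P_avg = 393000 * 0.0375 = 14737.5 W

14737.5 W


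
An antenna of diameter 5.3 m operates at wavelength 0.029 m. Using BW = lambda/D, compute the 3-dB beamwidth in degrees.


BW_rad = 0.029 / 5.3 = 0.005472
BW_deg = 0.31 degrees

0.31 degrees


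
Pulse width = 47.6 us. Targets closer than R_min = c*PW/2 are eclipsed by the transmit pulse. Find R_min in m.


R_min = 3e8 * 47.6e-6 / 2 = 7140.0 m

7140.0 m


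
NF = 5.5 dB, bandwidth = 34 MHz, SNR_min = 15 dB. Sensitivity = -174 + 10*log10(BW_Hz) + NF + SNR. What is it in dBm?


10*log10(34000000.0) = 75.31
S = -174 + 75.31 + 5.5 + 15 = -78.2 dBm

-78.2 dBm


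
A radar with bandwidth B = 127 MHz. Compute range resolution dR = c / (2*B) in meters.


dR = 3e8 / (2 * 127000000.0) = 1.18 m

1.18 m


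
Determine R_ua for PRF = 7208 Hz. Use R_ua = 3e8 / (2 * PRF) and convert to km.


R_ua = 3e8 / (2 * 7208) = 20810.2 m = 20.8 km

20.8 km


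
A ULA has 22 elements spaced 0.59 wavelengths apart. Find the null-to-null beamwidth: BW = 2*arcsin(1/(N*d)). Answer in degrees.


1/(N*d) = 1/(22*0.59) = 0.077042
BW = 2*arcsin(0.077042) = 8.8 degrees

8.8 degrees


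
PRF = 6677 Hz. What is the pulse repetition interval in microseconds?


PRI = 1/6677 = 0.0001497679 s = 149.8 us

149.8 us


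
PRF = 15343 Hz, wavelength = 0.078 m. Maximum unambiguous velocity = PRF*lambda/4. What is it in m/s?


V_ua = 15343 * 0.078 / 4 = 299.2 m/s

299.2 m/s


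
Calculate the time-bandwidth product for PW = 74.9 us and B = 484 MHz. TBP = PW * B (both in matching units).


TBP = 74.9 * 484 = 36251.6

36251.6


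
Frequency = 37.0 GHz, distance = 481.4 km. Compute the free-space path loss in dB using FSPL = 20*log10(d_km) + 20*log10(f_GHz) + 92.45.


20*log10(481.4) = 53.65
20*log10(37.0) = 31.36
FSPL = 177.5 dB

177.5 dB


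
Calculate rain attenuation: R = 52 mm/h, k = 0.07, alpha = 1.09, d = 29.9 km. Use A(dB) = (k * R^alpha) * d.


gamma = 0.07 * 52^1.09 = 5.194475 dB/km
A = 5.194475 * 29.9 = 155.31 dB

155.31 dB


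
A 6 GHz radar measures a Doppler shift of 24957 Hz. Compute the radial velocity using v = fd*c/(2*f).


v = 24957 * 3e8 / (2 * 6000000000.0) = 623.9 m/s

623.9 m/s


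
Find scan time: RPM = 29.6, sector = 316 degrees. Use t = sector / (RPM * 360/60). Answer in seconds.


t = 316 / (29.6 * 360) * 60 = 1.78 s

1.78 s


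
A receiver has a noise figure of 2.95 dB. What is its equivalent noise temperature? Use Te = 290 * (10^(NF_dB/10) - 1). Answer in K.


NF_lin = 10^(2.95/10) = 1.972423
Te = 290 * (1.972423 - 1) = 282.0 K

282.0 K


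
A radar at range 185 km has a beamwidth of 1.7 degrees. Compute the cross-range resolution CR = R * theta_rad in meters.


BW_rad = 0.029670597
CR = 185000 * 0.029670597 = 5489.1 m

5489.1 m


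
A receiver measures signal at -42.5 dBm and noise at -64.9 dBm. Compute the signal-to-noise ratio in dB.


SNR = -42.5 - (-64.9) = 22.4 dB

22.4 dB


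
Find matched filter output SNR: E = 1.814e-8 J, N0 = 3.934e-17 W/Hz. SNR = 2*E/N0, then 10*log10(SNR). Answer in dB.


SNR_lin = 2 * 1.814e-8 / 3.934e-17 = 9.222e8
SNR_dB = 10*log10(9.222e8) = 89.6 dB

89.6 dB


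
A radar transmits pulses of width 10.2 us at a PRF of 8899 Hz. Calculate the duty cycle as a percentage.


DC = 10.2e-6 * 8899 * 100 = 9.08%

9.08%


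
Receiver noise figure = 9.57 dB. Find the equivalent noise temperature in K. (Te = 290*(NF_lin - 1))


NF_lin = 10^(9.57/10) = 9.057326
Te = 290 * (9.057326 - 1) = 2336.6 K

2336.6 K


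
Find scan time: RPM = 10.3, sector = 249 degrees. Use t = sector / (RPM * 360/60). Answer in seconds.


t = 249 / (10.3 * 360) * 60 = 4.03 s

4.03 s


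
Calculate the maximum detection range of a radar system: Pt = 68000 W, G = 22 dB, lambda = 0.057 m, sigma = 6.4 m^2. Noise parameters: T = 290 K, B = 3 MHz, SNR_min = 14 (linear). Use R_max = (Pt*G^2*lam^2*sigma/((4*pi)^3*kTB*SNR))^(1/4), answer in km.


G_lin = 10^(22/10) = 158.489319
R^4 = 68000 * 158.489319^2 * 0.057^2 * 6.4 / ((4*pi)^3 * 1.38e-23 * 290 * 3000000.0 * 14)
R^4 = 1.06484e17 m^4
R_max = (1.06484e17)^(1/4) = 18064.3 m = 18.1 km

18.1 km


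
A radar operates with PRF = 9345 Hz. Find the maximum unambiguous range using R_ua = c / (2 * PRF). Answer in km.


R_ua = 3e8 / (2 * 9345) = 16051.4 m = 16.1 km

16.1 km


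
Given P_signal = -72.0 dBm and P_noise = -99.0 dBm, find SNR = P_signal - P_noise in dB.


SNR = -72.0 - (-99.0) = 27.0 dB

27.0 dB


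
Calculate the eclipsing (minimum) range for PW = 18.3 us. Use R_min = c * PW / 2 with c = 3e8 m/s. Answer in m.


R_min = 3e8 * 18.3e-6 / 2 = 2745.0 m

2745.0 m


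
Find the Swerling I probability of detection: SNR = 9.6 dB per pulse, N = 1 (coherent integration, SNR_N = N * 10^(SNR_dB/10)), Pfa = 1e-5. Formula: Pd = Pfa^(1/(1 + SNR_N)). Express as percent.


SNR_lin = 10^(9.6/10) = 9.12011
SNR_N = 1 * 9.12011 = 9.12011
1/(1 + SNR_N) = 1/10.12011 = 0.0988132
Pd = (1e-5)^0.0988132 = 0.32058
Pd = 32.1%

32.1%


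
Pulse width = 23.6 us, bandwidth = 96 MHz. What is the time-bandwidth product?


TBP = 23.6 * 96 = 2265.6

2265.6


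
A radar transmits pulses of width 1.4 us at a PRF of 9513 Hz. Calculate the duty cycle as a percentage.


DC = 1.4e-6 * 9513 * 100 = 1.33%

1.33%


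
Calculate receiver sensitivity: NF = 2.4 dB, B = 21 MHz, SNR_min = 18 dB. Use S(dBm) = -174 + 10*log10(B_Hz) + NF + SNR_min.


10*log10(21000000.0) = 73.22
S = -174 + 73.22 + 2.4 + 18 = -80.4 dBm

-80.4 dBm


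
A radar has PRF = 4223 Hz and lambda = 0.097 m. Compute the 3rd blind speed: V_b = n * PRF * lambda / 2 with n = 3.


V_blind = 3 * 4223 * 0.097 / 2 = 614.4 m/s

614.4 m/s


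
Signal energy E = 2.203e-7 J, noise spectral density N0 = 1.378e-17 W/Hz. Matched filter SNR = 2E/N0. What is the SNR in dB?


SNR_lin = 2 * 2.203e-7 / 1.378e-17 = 3.197e10
SNR_dB = 10*log10(3.197e10) = 105.0 dB

105.0 dB


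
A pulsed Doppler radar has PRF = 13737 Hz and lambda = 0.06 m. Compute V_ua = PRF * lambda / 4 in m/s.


V_ua = 13737 * 0.06 / 4 = 206.1 m/s

206.1 m/s


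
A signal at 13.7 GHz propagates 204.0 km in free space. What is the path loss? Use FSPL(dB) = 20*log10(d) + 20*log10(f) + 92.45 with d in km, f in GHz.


20*log10(204.0) = 46.19
20*log10(13.7) = 22.73
FSPL = 161.4 dB

161.4 dB


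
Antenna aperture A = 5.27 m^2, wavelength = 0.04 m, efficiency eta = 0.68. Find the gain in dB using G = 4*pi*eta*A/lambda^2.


G_linear = 4*pi*0.68*5.27/0.04^2 = 28145.53
G_dB = 10*log10(28145.53) = 44.5 dB

44.5 dB


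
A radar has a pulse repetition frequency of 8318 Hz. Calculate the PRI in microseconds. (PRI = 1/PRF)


PRI = 1/8318 = 0.0001202212 s = 120.2 us

120.2 us


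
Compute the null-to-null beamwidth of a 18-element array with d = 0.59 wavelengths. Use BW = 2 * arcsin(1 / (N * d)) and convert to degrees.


1/(N*d) = 1/(18*0.59) = 0.094162
BW = 2*arcsin(0.094162) = 10.8 degrees

10.8 degrees


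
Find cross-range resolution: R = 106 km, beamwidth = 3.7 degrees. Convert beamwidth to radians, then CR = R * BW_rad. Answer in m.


BW_rad = 0.064577182
CR = 106000 * 0.064577182 = 6845.2 m

6845.2 m


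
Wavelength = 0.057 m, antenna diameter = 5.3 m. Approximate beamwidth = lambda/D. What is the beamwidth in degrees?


BW_rad = 0.057 / 5.3 = 0.010755
BW_deg = 0.62 degrees

0.62 degrees


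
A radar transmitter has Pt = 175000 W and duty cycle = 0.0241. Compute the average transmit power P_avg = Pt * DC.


P_avg = 175000 * 0.0241 = 4217.5 W

4217.5 W


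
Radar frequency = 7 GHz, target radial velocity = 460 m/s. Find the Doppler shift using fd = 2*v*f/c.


fd = 2 * 460 * 7000000000.0 / 3e8 = 21466.7 Hz

21466.7 Hz


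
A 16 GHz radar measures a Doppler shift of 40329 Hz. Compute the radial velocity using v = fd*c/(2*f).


v = 40329 * 3e8 / (2 * 16000000000.0) = 378.1 m/s

378.1 m/s


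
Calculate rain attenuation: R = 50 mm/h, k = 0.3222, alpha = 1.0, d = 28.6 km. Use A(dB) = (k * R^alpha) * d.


gamma = 0.3222 * 50^1.0 = 16.11 dB/km
A = 16.11 * 28.6 = 460.75 dB

460.75 dB


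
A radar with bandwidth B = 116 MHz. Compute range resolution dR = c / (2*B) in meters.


dR = 3e8 / (2 * 116000000.0) = 1.29 m

1.29 m


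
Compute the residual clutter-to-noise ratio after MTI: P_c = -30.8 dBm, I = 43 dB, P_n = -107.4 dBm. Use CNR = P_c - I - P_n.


CNR = -30.8 - 43 - (-107.4) = 33.6 dB

33.6 dB


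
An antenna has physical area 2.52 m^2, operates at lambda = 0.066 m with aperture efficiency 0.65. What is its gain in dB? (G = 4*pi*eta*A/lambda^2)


G_linear = 4*pi*0.65*2.52/0.066^2 = 4725.37
G_dB = 10*log10(4725.37) = 36.7 dB

36.7 dB


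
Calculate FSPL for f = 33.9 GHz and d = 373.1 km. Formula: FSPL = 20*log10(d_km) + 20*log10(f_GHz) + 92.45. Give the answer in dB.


20*log10(373.1) = 51.44
20*log10(33.9) = 30.6
FSPL = 174.5 dB

174.5 dB


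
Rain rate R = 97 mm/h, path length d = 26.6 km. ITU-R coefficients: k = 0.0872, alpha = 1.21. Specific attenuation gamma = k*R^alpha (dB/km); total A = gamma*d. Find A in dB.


gamma = 0.0872 * 97^1.21 = 22.106006 dB/km
A = 22.106006 * 26.6 = 588.02 dB

588.02 dB


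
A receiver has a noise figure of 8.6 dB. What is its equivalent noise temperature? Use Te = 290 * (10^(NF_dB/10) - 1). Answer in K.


NF_lin = 10^(8.6/10) = 7.24436
Te = 290 * (7.24436 - 1) = 1810.9 K

1810.9 K


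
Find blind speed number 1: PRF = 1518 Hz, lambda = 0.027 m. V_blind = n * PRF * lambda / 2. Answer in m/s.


V_blind = 1 * 1518 * 0.027 / 2 = 20.5 m/s

20.5 m/s


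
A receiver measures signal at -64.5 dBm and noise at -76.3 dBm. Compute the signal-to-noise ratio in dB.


SNR = -64.5 - (-76.3) = 11.8 dB

11.8 dB


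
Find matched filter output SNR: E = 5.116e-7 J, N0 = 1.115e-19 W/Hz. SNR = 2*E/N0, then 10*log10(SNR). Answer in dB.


SNR_lin = 2 * 5.116e-7 / 1.115e-19 = 9.177e12
SNR_dB = 10*log10(9.177e12) = 129.6 dB

129.6 dB


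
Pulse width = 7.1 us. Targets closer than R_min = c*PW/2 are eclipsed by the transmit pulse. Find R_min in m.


R_min = 3e8 * 7.1e-6 / 2 = 1065.0 m

1065.0 m


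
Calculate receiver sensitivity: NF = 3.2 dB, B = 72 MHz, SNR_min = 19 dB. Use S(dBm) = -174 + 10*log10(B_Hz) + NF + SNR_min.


10*log10(72000000.0) = 78.57
S = -174 + 78.57 + 3.2 + 19 = -73.2 dBm

-73.2 dBm


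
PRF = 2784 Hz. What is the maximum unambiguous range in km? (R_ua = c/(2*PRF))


R_ua = 3e8 / (2 * 2784) = 53879.3 m = 53.9 km

53.9 km


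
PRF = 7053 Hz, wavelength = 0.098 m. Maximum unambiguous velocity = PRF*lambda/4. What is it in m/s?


V_ua = 7053 * 0.098 / 4 = 172.8 m/s

172.8 m/s


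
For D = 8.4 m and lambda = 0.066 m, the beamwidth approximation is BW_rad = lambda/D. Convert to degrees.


BW_rad = 0.066 / 8.4 = 0.007857
BW_deg = 0.45 degrees

0.45 degrees


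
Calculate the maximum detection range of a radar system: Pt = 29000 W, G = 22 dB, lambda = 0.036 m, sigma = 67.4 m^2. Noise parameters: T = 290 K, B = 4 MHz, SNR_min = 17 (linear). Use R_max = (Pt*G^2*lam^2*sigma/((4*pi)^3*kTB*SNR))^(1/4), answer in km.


G_lin = 10^(22/10) = 158.489319
R^4 = 29000 * 158.489319^2 * 0.036^2 * 67.4 / ((4*pi)^3 * 1.38e-23 * 290 * 4000000.0 * 17)
R^4 = 1.17828e17 m^4
R_max = (1.17828e17)^(1/4) = 18527.3 m = 18.5 km

18.5 km


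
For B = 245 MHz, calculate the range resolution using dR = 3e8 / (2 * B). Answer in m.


dR = 3e8 / (2 * 245000000.0) = 0.61 m

0.61 m


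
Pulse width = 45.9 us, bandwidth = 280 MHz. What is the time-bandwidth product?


TBP = 45.9 * 280 = 12852.0

12852.0


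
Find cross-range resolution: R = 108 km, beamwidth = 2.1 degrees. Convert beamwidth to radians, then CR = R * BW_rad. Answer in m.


BW_rad = 0.036651914
CR = 108000 * 0.036651914 = 3958.4 m

3958.4 m


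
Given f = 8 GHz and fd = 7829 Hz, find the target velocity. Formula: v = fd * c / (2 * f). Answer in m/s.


v = 7829 * 3e8 / (2 * 8000000000.0) = 146.8 m/s

146.8 m/s


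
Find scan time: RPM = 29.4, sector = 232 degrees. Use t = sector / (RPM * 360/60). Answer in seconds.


t = 232 / (29.4 * 360) * 60 = 1.32 s

1.32 s


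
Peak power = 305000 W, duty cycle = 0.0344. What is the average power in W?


P_avg = 305000 * 0.0344 = 10492.0 W

10492.0 W


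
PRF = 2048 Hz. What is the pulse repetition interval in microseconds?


PRI = 1/2048 = 0.0004882812 s = 488.3 us

488.3 us


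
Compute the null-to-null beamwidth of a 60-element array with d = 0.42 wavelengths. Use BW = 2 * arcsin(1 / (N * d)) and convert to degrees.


1/(N*d) = 1/(60*0.42) = 0.039683
BW = 2*arcsin(0.039683) = 4.5 degrees

4.5 degrees


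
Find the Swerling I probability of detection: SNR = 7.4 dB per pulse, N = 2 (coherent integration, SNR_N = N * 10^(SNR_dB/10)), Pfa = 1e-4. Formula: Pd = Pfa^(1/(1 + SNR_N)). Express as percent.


SNR_lin = 10^(7.4/10) = 5.49541
SNR_N = 2 * 5.49541 = 10.99082
1/(1 + SNR_N) = 1/11.99082 = 0.0833971
Pd = (1e-4)^0.0833971 = 0.46389
Pd = 46.4%

46.4%


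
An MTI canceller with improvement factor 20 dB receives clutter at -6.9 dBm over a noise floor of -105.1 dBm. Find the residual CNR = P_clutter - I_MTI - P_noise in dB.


CNR = -6.9 - 20 - (-105.1) = 78.2 dB

78.2 dB


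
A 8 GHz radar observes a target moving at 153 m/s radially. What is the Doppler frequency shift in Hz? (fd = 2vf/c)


fd = 2 * 153 * 8000000000.0 / 3e8 = 8160.0 Hz

8160.0 Hz


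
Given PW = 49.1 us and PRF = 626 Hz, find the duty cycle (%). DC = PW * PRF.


DC = 49.1e-6 * 626 * 100 = 3.07%

3.07%


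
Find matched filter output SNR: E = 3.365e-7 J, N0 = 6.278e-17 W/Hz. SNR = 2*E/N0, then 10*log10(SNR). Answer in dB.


SNR_lin = 2 * 3.365e-7 / 6.278e-17 = 1.072e10
SNR_dB = 10*log10(1.072e10) = 100.3 dB

100.3 dB


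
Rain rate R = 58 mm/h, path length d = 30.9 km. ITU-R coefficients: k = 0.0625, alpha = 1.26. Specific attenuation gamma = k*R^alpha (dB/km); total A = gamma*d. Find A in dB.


gamma = 0.0625 * 58^1.26 = 10.418358 dB/km
A = 10.418358 * 30.9 = 321.93 dB

321.93 dB


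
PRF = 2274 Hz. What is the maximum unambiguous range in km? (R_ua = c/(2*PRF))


R_ua = 3e8 / (2 * 2274) = 65963.1 m = 66.0 km

66.0 km


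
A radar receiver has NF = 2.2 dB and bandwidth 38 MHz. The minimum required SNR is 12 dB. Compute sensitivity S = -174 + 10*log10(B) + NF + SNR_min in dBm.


10*log10(38000000.0) = 75.8
S = -174 + 75.8 + 2.2 + 12 = -84.0 dBm

-84.0 dBm


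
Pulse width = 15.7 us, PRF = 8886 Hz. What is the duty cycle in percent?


DC = 15.7e-6 * 8886 * 100 = 13.95%

13.95%


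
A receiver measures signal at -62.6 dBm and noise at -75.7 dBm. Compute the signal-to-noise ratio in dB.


SNR = -62.6 - (-75.7) = 13.1 dB

13.1 dB


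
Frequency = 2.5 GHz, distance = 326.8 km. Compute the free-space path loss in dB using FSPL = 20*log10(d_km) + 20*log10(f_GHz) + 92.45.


20*log10(326.8) = 50.29
20*log10(2.5) = 7.96
FSPL = 150.7 dB

150.7 dB


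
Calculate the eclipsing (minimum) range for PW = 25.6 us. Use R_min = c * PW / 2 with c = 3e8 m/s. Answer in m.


R_min = 3e8 * 25.6e-6 / 2 = 3840.0 m

3840.0 m


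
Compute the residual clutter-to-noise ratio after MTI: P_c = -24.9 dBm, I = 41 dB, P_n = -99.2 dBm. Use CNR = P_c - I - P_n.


CNR = -24.9 - 41 - (-99.2) = 33.3 dB

33.3 dB


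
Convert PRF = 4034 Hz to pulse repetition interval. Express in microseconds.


PRI = 1/4034 = 0.0002478929 s = 247.9 us

247.9 us


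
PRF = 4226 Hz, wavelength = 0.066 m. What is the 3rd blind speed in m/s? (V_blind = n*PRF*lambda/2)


V_blind = 3 * 4226 * 0.066 / 2 = 418.4 m/s

418.4 m/s


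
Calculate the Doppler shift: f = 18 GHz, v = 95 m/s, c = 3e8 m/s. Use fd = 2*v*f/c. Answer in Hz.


fd = 2 * 95 * 18000000000.0 / 3e8 = 11400.0 Hz

11400.0 Hz


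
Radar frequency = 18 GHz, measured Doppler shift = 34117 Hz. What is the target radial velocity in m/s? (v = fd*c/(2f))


v = 34117 * 3e8 / (2 * 18000000000.0) = 284.3 m/s

284.3 m/s


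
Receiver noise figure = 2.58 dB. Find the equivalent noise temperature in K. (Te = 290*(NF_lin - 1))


NF_lin = 10^(2.58/10) = 1.81134
Te = 290 * (1.81134 - 1) = 235.3 K

235.3 K


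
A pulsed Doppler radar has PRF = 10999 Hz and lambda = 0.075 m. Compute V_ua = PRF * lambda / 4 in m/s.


V_ua = 10999 * 0.075 / 4 = 206.2 m/s

206.2 m/s


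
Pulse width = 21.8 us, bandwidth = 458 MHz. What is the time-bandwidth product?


TBP = 21.8 * 458 = 9984.4

9984.4


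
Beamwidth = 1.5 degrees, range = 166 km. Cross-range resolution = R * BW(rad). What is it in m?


BW_rad = 0.026179939
CR = 166000 * 0.026179939 = 4345.9 m

4345.9 m


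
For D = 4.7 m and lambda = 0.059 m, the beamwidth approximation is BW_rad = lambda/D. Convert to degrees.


BW_rad = 0.059 / 4.7 = 0.012553
BW_deg = 0.72 degrees

0.72 degrees


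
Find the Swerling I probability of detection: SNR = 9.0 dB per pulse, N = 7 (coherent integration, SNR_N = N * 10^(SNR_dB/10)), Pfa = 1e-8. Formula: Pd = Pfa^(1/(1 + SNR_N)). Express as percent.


SNR_lin = 10^(9.0/10) = 7.94328
SNR_N = 7 * 7.94328 = 55.60296
1/(1 + SNR_N) = 1/56.60296 = 0.0176669
Pd = (1e-8)^0.0176669 = 0.72221
Pd = 72.2%

72.2%


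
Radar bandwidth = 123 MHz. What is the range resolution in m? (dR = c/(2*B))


dR = 3e8 / (2 * 123000000.0) = 1.22 m

1.22 m


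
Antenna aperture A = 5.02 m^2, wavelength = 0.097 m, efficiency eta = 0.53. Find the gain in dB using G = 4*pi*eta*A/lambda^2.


G_linear = 4*pi*0.53*5.02/0.097^2 = 3553.42
G_dB = 10*log10(3553.42) = 35.5 dB

35.5 dB


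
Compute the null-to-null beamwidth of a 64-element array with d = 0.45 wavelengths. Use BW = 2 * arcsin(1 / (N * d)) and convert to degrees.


1/(N*d) = 1/(64*0.45) = 0.034722
BW = 2*arcsin(0.034722) = 4.0 degrees

4.0 degrees


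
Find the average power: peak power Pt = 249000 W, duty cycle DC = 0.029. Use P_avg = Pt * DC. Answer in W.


P_avg = 249000 * 0.029 = 7221.0 W

7221.0 W
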